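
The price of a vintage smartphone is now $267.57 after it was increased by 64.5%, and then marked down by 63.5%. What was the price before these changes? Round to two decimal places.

$445.63

Undoing the 63.5% decrease: $267.57 ÷ 0.365 ≈ $733.068493.
Undoing the 64.5% increase: $733.068493 ÷ 1.645 ≈ $445.63.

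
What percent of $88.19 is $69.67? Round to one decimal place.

79.0%

$69.67 ÷ $88.19 ≈ 79.0%.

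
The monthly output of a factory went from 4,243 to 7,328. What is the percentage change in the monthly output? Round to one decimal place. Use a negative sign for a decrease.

72.7%

Change: 7,328 − 4,243 = 3,085.
Relative to the original: 3,085 ÷ 4,243 ≈ 72.7%.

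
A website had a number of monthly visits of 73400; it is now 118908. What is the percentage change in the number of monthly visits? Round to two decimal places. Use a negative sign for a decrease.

62.00%

Change: 118908 − 73400 = 45508.
Relative to the original: 45508 ÷ 73400 = 62.00%.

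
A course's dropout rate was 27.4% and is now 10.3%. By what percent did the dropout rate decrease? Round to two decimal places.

62.41%

The change is 10.3 − 27.4 = -17.1 percentage points.
Relative to the original 27.4%, that is -17.1 ÷ 27.4 ≈ -62.41%.
So the dropout rate fell by 62.41%.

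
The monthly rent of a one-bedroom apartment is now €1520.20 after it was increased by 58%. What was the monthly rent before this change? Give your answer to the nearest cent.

The overall multiplier applied was 1.58.
So the original monthly rent was €1520.20 ÷ 1.58 ≈ €962.15.

€962.15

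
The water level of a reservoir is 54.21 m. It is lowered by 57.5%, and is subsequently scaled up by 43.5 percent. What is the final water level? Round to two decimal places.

Apply the 57.5% decrease: 54.21 × 0.425 = 23.03925.
After the 43.5% increase: 23.03925 × 1.435 = 33.06132375 ≈ 33.06.

33.06 m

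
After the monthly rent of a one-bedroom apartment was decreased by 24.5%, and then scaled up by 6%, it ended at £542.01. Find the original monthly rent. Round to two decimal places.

£677.26

The overall multiplier applied was 0.755 × 1.06 = 0.8003.
So the original monthly rent was £542.01 ÷ 0.8003 ≈ £677.26.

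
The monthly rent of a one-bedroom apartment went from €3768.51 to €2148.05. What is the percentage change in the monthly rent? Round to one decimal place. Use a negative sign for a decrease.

Change: €2148.05 − €3768.51 = -€1620.46.
Relative to the original: -€1620.46 ÷ €3768.51 ≈ -43.0%.

-43.0%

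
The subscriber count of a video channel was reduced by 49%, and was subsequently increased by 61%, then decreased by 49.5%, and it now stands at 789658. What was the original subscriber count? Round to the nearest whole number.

1904371

The overall multiplier applied was 0.51 × 1.61 × 0.505 = 0.4146555.
So the original subscriber count was 789658 ÷ 0.4146555 ≈ 1904371.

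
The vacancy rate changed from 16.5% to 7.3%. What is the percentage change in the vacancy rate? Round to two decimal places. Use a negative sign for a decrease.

-55.76%

The change is 7.3 − 16.5 = -9.2 percentage points.
Relative to the original 16.5%, that is -9.2 ÷ 16.5 ≈ -55.76%.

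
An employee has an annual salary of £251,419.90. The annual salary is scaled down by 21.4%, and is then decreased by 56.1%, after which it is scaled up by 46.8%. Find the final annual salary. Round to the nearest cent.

£127,354.05

Apply the 21.4% decrease: £251,419.90 × 0.786 = £197616.0414.
56.1% decrease: £197616.0414 × 0.439 = £86753.4421746.
Apply the 46.8% increase: £86753.4421746 × 1.468 = £127354.0531123128 ≈ £127,354.05.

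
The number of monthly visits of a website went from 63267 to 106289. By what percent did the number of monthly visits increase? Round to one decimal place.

Change: 106289 − 63267 = 43022.
Relative to the original: 43022 ÷ 63267 ≈ 68.0%.
So the number of monthly visits increased by 68.0%.

68.0%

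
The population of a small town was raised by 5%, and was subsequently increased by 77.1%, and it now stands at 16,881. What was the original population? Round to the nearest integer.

Undoing the 77.1% increase: 16,881 ÷ 1.771 ≈ 9531.90288.
Undoing the 5% increase: 9531.90288 ÷ 1.05 ≈ 9,078.

9,078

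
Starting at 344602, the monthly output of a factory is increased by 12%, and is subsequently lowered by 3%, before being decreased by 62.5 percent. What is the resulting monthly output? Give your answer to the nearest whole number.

140391

Apply the 12% increase: 344602 × 1.12 = 385954.24.
3% decrease: 385954.24 × 0.97 = 374375.6128.
62.5% decrease: 374375.6128 × 0.375 = 140390.8548 ≈ 140391.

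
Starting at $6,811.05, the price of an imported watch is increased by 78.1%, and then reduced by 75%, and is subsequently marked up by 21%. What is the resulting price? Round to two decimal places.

$3,669.47

78.1% increase: $6,811.05 × 1.781 = $12130.48005.
Apply the 75% decrease: $12130.48005 × 0.25 = $3032.6200125.
Apply the 21% increase: $3032.6200125 × 1.21 = $3669.470215125 ≈ $3,669.47.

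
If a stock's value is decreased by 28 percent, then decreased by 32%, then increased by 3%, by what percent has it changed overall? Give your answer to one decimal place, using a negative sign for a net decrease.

A 28% decrease multiplies by 0.72.
Then a 32% decrease: 0.72 × 0.68 = 0.4896.
Then a 3% increase: 0.4896 × 1.03 = 0.504288.
Overall factor 0.504288, i.e. -49.6%.

-49.6%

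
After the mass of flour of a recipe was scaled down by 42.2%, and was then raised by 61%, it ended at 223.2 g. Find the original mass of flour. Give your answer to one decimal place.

Undoing the 61% increase: 223.2 ÷ 1.61 ≈ 138.63354.
Undoing the 42.2% decrease: 138.63354 ÷ 0.578 ≈ 239.9 g.

239.9 g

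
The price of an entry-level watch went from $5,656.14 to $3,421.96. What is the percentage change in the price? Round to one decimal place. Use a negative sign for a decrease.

Change: $3,421.96 − $5,656.14 = -$2,234.18.
Relative to the original: -$2,234.18 ÷ $5,656.14 ≈ -39.5%.

-39.5%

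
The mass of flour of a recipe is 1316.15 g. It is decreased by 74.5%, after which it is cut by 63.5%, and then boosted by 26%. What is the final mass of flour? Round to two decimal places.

154.35 g

After the 74.5% decrease: 1316.15 × 0.255 = 335.61825.
Apply the 63.5% decrease: 335.61825 × 0.365 = 122.50066125.
After the 26% increase: 122.50066125 × 1.26 = 154.350833175 ≈ 154.35.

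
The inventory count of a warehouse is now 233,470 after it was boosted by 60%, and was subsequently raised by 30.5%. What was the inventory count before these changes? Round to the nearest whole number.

Undoing the 30.5% increase: 233,470 ÷ 1.305 ≈ 178904.214559.
Undoing the 60% increase: 178904.214559 ÷ 1.6 ≈ 111,815.

111,815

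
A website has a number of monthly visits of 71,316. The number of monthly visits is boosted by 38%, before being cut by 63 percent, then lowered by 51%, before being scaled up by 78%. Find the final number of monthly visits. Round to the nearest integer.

Each change multiplies by a factor: 1.38 × 0.37 × 0.49 × 1.78 = 0.44534532.
71,316 × 0.44534532 = 31760.24684112 ≈ 31,760.

31,760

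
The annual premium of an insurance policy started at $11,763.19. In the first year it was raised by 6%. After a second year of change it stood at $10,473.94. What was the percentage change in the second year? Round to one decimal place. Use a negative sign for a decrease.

After the first year: $11,763.19 × 1.06 = $12468.9814.
Second-year multiplier: $10,473.94 ÷ $12468.9814 ≈ 0.84.
That is a change of -16.0%.

-16.0%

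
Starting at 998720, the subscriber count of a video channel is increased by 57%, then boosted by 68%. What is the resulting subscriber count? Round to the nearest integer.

After the 57% increase: 998720 × 1.57 = 1567990.4.
After the 68% increase: 1567990.4 × 1.68 = 2634223.872 ≈ 2634224.

2634224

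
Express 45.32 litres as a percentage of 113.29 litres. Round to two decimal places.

40.00%

45.32 litres ÷ 113.29 litres ≈ 40.00%.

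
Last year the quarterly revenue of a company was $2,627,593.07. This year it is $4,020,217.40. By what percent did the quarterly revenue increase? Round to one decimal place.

Change: $4,020,217.40 − $2,627,593.07 = $1,392,624.33.
Relative to the original: $1,392,624.33 ÷ $2,627,593.07 ≈ 53.0%.
So the quarterly revenue increased by 53.0%.

53.0%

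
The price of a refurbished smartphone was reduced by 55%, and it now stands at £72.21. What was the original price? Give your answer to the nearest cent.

The overall multiplier applied was 0.45.
So the original price was £72.21 ÷ 0.45 ≈ £160.47.

£160.47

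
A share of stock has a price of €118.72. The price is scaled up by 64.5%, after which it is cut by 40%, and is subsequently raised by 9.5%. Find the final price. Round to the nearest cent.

Each change multiplies by a factor: 1.645 × 0.6 × 1.095 = 1.080765.
€118.72 × 1.080765 = €128.3084208 ≈ €128.31.

€128.31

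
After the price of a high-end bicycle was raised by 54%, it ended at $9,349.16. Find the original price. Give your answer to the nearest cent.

$6,070.88

The overall multiplier applied was 1.54.
So the original price was $9,349.16 ÷ 1.54 ≈ $6,070.88.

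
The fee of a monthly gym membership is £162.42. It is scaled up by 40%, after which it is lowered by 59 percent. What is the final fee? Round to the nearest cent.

After the 40% increase: £162.42 × 1.4 = £227.388.
59% decrease: £227.388 × 0.41 = £93.22908 ≈ £93.23.

£93.23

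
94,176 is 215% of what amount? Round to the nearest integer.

43,803

94,176 ÷ 2.15 ≈ 43,803.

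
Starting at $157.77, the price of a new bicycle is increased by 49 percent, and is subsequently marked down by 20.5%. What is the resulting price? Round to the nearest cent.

After the 49% increase: $157.77 × 1.49 = $235.0773.
After the 20.5% decrease: $235.0773 × 0.795 = $186.8864535 ≈ $186.89.

$186.89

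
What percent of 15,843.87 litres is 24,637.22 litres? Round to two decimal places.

24,637.22 litres ÷ 15,843.87 litres ≈ 155.50%.

155.50%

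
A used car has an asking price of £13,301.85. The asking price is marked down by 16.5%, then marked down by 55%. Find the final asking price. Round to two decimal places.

Each change multiplies by a factor: 0.835 × 0.45 = 0.37575.
£13,301.85 × 0.37575 = £4998.1701375 ≈ £4,998.17.

£4,998.17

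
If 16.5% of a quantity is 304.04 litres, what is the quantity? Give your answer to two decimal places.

304.04 litres ÷ 0.165 ≈ 1842.67 litres.

1842.67 litres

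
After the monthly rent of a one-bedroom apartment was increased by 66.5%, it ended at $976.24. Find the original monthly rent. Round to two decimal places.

The overall multiplier applied was 1.665.
So the original monthly rent was $976.24 ÷ 1.665 ≈ $586.33.

$586.33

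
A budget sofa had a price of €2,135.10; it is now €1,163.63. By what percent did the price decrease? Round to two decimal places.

45.50%

Change: €1,163.63 − €2,135.10 = -€971.47.
Relative to the original: -€971.47 ÷ €2,135.10 ≈ -45.50%.
So the price decreased by 45.50%.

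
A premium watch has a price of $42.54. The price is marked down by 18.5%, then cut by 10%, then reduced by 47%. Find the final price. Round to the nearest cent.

$16.54

Each change multiplies by a factor: 0.815 × 0.9 × 0.53 = 0.388755.
$42.54 × 0.388755 = $16.5376377 ≈ $16.54.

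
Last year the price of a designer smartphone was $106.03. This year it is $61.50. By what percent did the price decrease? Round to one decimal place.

Change: $61.50 − $106.03 = -$44.53.
Relative to the original: -$44.53 ÷ $106.03 ≈ -42.0%.
So the price decreased by 42.0%.

42.0%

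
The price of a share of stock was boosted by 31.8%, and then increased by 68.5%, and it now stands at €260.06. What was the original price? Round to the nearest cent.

€117.10

The overall multiplier applied was 1.318 × 1.685 = 2.22083.
So the original price was €260.06 ÷ 2.22083 ≈ €117.10.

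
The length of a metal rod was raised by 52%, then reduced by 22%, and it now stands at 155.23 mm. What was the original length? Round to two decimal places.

The overall multiplier applied was 1.52 × 0.78 = 1.1856.
So the original length was 155.23 ÷ 1.1856 ≈ 130.93 mm.

130.93 mm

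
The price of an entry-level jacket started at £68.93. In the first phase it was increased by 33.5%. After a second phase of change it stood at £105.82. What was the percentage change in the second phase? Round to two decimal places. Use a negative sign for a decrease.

After the first phase: £68.93 × 1.335 = £92.02155.
Second-phase multiplier: £105.82 ÷ £92.02155 ≈ 1.149948.
That is a change of 14.99%.

14.99%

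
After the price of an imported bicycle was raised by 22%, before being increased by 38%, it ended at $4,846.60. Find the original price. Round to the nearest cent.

The overall multiplier applied was 1.22 × 1.38 = 1.6836.
So the original price was $4,846.60 ÷ 1.6836 ≈ $2,878.71.

$2,878.71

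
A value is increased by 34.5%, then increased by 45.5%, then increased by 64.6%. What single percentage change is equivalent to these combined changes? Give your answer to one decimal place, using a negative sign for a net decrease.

222.1%

A 34.5% increase multiplies by 1.345.
Then a 45.5% increase: 1.345 × 1.455 = 1.956975.
Then a 64.6% increase: 1.956975 × 1.646 = 3.22118085.
Overall factor 3.22118085, i.e. 222.1%.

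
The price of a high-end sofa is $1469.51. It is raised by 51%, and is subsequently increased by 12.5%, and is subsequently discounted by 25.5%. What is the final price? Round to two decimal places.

Each change multiplies by a factor: 1.51 × 1.125 × 0.745 = 1.26556875.
$1469.51 × 1.26556875 = $1859.7659338125 ≈ $1859.77.

$1859.77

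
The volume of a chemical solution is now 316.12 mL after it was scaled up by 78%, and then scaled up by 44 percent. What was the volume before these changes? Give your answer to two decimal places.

Undoing the 44% increase: 316.12 ÷ 1.44 ≈ 219.527778.
Undoing the 78% increase: 219.527778 ÷ 1.78 ≈ 123.33 mL.

123.33 mL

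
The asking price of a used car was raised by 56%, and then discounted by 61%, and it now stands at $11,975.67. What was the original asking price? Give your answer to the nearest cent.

$19,683.88

Undoing the 61% decrease: $11,975.67 ÷ 0.39 ≈ $30706.846154.
Undoing the 56% increase: $30706.846154 ÷ 1.56 ≈ $19,683.88.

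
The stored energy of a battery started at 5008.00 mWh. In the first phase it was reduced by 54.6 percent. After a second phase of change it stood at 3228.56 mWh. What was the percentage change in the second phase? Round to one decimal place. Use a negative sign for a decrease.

42.0%

After the first phase: 5008.00 × 0.454 = 2273.632.
Second-phase multiplier: 3228.56 ÷ 2273.632 ≈ 1.42.
That is a change of 42.0%.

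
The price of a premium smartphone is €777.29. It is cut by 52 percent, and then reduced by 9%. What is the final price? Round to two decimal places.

€339.52

Each change multiplies by a factor: 0.48 × 0.91 = 0.4368.
€777.29 × 0.4368 = €339.520272 ≈ €339.52.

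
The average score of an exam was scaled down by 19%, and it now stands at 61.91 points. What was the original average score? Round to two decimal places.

76.43 points

The overall multiplier applied was 0.81.
So the original average score was 61.91 ÷ 0.81 ≈ 76.43 points.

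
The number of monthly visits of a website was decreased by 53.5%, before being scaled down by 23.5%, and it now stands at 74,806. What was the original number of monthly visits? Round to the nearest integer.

The overall multiplier applied was 0.465 × 0.765 = 0.355725.
So the original number of monthly visits was 74,806 ÷ 0.355725 ≈ 210,292.

210,292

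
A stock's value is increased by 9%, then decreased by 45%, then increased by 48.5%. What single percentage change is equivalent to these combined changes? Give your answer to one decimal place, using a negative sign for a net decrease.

A 9% increase multiplies by 1.09.
Then a 45% decrease: 1.09 × 0.55 = 0.5995.
Then a 48.5% increase: 0.5995 × 1.485 = 0.8902575.
Overall factor 0.8902575, i.e. -11.0%.

-11.0%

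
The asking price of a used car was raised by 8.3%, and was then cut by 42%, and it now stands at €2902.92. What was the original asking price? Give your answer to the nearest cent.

€4621.45

The overall multiplier applied was 1.083 × 0.58 = 0.62814.
So the original asking price was €2902.92 ÷ 0.62814 ≈ €4621.45.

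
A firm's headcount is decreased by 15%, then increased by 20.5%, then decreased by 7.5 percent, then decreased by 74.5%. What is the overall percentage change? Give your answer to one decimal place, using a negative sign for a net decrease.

A 15% decrease multiplies by 0.85.
Then a 20.5% increase: 0.85 × 1.205 = 1.02425.
Then a 7.5% decrease: 1.02425 × 0.925 = 0.94743125.
Then a 74.5% decrease: 0.94743125 × 0.255 = 0.24159496875.
Overall factor 0.24159496875, i.e. -75.8%.

-75.8%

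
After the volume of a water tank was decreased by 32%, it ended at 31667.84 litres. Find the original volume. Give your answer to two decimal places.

46570.35 litres

The overall multiplier applied was 0.68.
So the original volume was 31667.84 ÷ 0.68 ≈ 46570.35 litres.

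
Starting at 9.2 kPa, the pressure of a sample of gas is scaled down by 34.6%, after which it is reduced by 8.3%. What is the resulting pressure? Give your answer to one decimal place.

5.5 kPa

After the 34.6% decrease: 9.2 × 0.654 = 6.0168.
Apply the 8.3% decrease: 6.0168 × 0.917 = 5.5174056 ≈ 5.5.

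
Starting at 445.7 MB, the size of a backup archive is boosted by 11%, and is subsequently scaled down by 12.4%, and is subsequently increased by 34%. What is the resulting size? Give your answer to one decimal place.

580.7 MB

Each change multiplies by a factor: 1.11 × 0.876 × 1.34 = 1.3029624.
445.7 × 1.3029624 = 580.73034168 ≈ 580.7.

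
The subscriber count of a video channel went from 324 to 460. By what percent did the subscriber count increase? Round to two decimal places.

Change: 460 − 324 = 136.
Relative to the original: 136 ÷ 324 ≈ 41.98%.
So the subscriber count increased by 41.98%.

41.98%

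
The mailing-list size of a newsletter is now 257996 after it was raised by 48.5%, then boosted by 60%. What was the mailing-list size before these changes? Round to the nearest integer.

108584

The overall multiplier applied was 1.485 × 1.6 = 2.376.
So the original mailing-list size was 257996 ÷ 2.376 ≈ 108584.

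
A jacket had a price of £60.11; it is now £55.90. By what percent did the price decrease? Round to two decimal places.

7.00%

Change: £55.90 − £60.11 = -£4.21.
Relative to the original: -£4.21 ÷ £60.11 ≈ -7.00%.
So the price decreased by 7.00%.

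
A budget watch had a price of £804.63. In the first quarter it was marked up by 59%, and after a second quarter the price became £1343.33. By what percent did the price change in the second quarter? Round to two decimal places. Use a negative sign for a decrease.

After the first quarter: £804.63 × 1.59 = £1279.3617.
Second-quarter multiplier: £1343.33 ÷ £1279.3617 ≈ 1.05.
That is a change of 5.00%.

5.00%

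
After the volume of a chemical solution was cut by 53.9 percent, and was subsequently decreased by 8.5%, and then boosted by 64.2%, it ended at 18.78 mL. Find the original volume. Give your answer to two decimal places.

Undoing the 64.2% increase: 18.78 ÷ 1.642 ≈ 11.437272.
Undoing the 8.5% decrease: 11.437272 ÷ 0.915 ≈ 12.499751.
Undoing the 53.9% decrease: 12.499751 ÷ 0.461 ≈ 27.11 mL.

27.11 mL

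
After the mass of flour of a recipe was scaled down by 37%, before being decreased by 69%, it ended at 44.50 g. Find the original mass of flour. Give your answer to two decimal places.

227.85 g

Undoing the 69% decrease: 44.50 ÷ 0.31 ≈ 143.548387.
Undoing the 37% decrease: 143.548387 ÷ 0.63 ≈ 227.85 g.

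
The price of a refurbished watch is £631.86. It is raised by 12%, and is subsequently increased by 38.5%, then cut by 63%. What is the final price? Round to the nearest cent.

£362.65

After the 12% increase: £631.86 × 1.12 = £707.6832.
Apply the 38.5% increase: £707.6832 × 1.385 = £980.141232.
After the 63% decrease: £980.141232 × 0.37 = £362.65225584 ≈ £362.65.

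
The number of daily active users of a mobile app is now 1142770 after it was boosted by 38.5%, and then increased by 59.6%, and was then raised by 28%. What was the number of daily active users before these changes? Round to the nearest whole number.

The overall multiplier applied was 1.385 × 1.596 × 1.28 = 2.8293888.
So the original number of daily active users was 1142770 ÷ 2.8293888 ≈ 403893.

403893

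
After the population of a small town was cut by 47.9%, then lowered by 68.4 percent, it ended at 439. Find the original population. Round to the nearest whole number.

2,666

Undoing the 68.4% decrease: 439 ÷ 0.316 ≈ 1389.240506.
Undoing the 47.9% decrease: 1389.240506 ÷ 0.521 ≈ 2,666.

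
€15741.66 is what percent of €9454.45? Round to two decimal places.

166.50%

€15741.66 ÷ €9454.45 ≈ 166.50%.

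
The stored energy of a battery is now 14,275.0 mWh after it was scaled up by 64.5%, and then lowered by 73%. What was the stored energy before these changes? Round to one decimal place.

The overall multiplier applied was 1.645 × 0.27 = 0.44415.
So the original stored energy was 14,275.0 ÷ 0.44415 ≈ 32,140.0 mWh.

32,140.0 mWh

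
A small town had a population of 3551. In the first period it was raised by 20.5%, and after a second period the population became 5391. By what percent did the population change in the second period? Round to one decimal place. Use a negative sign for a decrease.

After the first period: 3551 × 1.205 = 4278.955.
Second-period multiplier: 5391 ÷ 4278.955 ≈ 1.25989.
That is a change of 26.0%.

26.0%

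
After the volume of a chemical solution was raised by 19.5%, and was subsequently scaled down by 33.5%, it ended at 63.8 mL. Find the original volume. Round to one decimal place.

Undoing the 33.5% decrease: 63.8 ÷ 0.665 ≈ 95.93985.
Undoing the 19.5% increase: 95.93985 ÷ 1.195 ≈ 80.3 mL.

80.3 mL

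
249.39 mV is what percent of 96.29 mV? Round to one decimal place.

249.39 mV ÷ 96.29 mV ≈ 259.0%.

259.0%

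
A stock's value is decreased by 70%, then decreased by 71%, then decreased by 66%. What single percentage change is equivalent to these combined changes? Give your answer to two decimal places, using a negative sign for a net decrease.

-97.04%

A 70% decrease multiplies by 0.3.
Then a 71% decrease: 0.3 × 0.29 = 0.087.
Then a 66% decrease: 0.087 × 0.34 = 0.02958.
Overall factor 0.02958, i.e. -97.04%.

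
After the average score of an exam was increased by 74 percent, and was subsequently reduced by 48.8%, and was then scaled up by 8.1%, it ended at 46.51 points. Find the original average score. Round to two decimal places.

48.29 points

The overall multiplier applied was 1.74 × 0.512 × 1.081 = 0.96304128.
So the original average score was 46.51 ÷ 0.96304128 ≈ 48.29 points.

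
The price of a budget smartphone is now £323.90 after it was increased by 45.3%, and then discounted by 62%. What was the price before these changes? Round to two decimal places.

The overall multiplier applied was 1.453 × 0.38 = 0.55214.
So the original price was £323.90 ÷ 0.55214 ≈ £586.63.

£586.63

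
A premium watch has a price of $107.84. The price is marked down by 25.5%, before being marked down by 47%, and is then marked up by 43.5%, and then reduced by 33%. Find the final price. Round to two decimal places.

Each change multiplies by a factor: 0.745 × 0.53 × 1.435 × 0.67 = 0.3796285325.
$107.84 × 0.3796285325 = $40.9391409448 ≈ $40.94.

$40.94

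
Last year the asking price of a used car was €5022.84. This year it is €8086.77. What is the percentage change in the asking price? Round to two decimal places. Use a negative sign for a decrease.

61.00%

Change: €8086.77 − €5022.84 = €3063.93.
Relative to the original: €3063.93 ÷ €5022.84 ≈ 61.00%.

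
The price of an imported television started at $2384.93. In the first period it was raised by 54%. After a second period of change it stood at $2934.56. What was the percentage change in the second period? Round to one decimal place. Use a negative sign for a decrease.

After the first period: $2384.93 × 1.54 = $3672.7922.
Second-period multiplier: $2934.56 ÷ $3672.7922 ≈ 0.799.
That is a change of -20.1%.

-20.1%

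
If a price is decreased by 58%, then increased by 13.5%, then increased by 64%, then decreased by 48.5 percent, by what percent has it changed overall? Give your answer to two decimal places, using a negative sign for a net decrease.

-59.74%

The combined multiplier is 0.42 × 1.135 × 1.64 × 0.515 = 0.40262082.
That corresponds to a decrease of 59.74%.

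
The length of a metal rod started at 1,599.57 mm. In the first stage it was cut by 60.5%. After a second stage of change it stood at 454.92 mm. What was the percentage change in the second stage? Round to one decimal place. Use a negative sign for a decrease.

-28.0%

After the first stage: 1,599.57 × 0.395 = 631.83015.
Second-stage multiplier: 454.92 ÷ 631.83015 ≈ 0.72.
That is a change of -28.0%.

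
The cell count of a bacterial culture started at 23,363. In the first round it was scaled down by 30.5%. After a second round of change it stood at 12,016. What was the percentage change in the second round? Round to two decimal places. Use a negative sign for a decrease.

After the first round: 23,363 × 0.695 = 16237.285.
Second-round multiplier: 12,016 ÷ 16237.285 ≈ 0.740025.
That is a change of -26.00%.

-26.00%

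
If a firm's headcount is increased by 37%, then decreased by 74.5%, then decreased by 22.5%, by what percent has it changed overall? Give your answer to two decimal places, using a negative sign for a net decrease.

-72.93%

A 37% increase multiplies by 1.37.
Then a 74.5% decrease: 1.37 × 0.255 = 0.34935.
Then a 22.5% decrease: 0.34935 × 0.775 = 0.27074625.
Overall factor 0.27074625, i.e. -72.93%.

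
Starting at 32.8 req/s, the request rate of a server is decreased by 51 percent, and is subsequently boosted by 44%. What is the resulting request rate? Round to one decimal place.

23.1 req/s

Each change multiplies by a factor: 0.49 × 1.44 = 0.7056.
32.8 × 0.7056 = 23.14368 ≈ 23.1.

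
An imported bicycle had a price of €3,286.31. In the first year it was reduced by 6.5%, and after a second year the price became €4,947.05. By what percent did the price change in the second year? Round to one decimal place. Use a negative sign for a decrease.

After the first year: €3,286.31 × 0.935 = €3072.69985.
Second-year multiplier: €4,947.05 ÷ €3072.69985 ≈ 1.61.
That is a change of 61.0%.

61.0%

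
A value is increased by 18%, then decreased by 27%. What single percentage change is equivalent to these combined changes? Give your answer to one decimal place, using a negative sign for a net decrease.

The combined multiplier is 1.18 × 0.73 = 0.8614.
That corresponds to a decrease of 13.9%.

-13.9%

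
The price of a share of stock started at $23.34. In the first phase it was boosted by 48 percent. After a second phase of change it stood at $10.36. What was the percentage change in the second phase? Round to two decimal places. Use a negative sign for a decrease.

-70.01%

After the first phase: $23.34 × 1.48 = $34.5432.
Second-phase multiplier: $10.36 ÷ $34.5432 ≈ 0.299914.
That is a change of -70.01%.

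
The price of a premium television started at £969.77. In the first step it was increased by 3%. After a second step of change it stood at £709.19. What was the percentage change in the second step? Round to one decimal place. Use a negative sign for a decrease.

After the first step: £969.77 × 1.03 = £998.8631.
Second-step multiplier: £709.19 ÷ £998.8631 ≈ 0.71.
That is a change of -29.0%.

-29.0%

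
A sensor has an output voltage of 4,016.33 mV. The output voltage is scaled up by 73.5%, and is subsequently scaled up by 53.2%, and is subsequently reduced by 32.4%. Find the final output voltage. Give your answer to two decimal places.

7,216.63 mV

Each change multiplies by a factor: 1.735 × 1.532 × 0.676 = 1.79682152.
4,016.33 × 1.79682152 = 7216.6281754216 ≈ 7,216.63.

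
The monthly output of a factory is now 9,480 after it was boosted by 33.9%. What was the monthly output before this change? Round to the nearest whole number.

The overall multiplier applied was 1.339.
So the original monthly output was 9,480 ÷ 1.339 ≈ 7,080.

7,080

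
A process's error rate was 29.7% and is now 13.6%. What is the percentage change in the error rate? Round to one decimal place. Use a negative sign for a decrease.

The change is 13.6 − 29.7 = -16.1 percentage points.
Relative to the original 29.7%, that is -16.1 ÷ 29.7 ≈ -54.2%.

-54.2%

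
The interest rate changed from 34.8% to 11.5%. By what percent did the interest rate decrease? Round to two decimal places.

66.95%

The change is 11.5 − 34.8 = -23.3 percentage points.
Relative to the original 34.8%, that is -23.3 ÷ 34.8 ≈ -66.95%.
So the interest rate fell by 66.95%.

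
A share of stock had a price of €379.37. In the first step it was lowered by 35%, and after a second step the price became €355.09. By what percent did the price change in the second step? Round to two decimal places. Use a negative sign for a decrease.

44.00%

After the first step: €379.37 × 0.65 = €246.5905.
Second-step multiplier: €355.09 ÷ €246.5905 ≈ 1.439999.
That is a change of 44.00%.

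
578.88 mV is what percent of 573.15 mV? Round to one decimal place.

101.0%

578.88 mV ÷ 573.15 mV ≈ 101.0%.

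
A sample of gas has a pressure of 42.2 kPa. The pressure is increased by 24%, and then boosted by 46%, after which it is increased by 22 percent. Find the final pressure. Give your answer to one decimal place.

Each change multiplies by a factor: 1.24 × 1.46 × 1.22 = 2.208688.
42.2 × 2.208688 = 93.2066336 ≈ 93.2.

93.2 kPa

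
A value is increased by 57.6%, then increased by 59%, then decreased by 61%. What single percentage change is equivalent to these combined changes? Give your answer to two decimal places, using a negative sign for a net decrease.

A 57.6% increase multiplies by 1.576.
Then a 59% increase: 1.576 × 1.59 = 2.50584.
Then a 61% decrease: 2.50584 × 0.39 = 0.9772776.
Overall factor 0.9772776, i.e. -2.27%.

-2.27%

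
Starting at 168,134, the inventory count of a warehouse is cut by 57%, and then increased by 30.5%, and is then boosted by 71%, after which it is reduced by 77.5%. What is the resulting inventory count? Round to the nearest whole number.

Each change multiplies by a factor: 0.43 × 1.305 × 1.71 × 0.225 = 0.2159024625.
168,134 × 0.2159024625 = 36300.544629975 ≈ 36,301.

36,301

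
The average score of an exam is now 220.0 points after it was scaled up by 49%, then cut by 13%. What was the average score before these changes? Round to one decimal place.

Undoing the 13% decrease: 220.0 ÷ 0.87 ≈ 252.873563.
Undoing the 49% increase: 252.873563 ÷ 1.49 ≈ 169.7 points.

169.7 points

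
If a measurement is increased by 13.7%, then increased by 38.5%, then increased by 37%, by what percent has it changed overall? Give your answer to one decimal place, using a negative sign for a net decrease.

115.7%

The combined multiplier is 1.137 × 1.385 × 1.37 = 2.15740065.
That corresponds to an increase of 115.7%.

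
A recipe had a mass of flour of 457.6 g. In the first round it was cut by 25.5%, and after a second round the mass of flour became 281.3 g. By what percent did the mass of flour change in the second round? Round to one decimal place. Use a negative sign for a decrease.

After the first round: 457.6 × 0.745 = 340.912.
Second-round multiplier: 281.3 ÷ 340.912 ≈ 0.82514.
That is a change of -17.5%.

-17.5%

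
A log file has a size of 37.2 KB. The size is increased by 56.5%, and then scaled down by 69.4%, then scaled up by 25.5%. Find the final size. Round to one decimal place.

Each change multiplies by a factor: 1.565 × 0.306 × 1.255 = 0.60100695.
37.2 × 0.60100695 = 22.35745854 ≈ 22.4.

22.4 KB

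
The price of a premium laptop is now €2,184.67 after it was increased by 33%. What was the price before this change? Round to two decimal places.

The overall multiplier applied was 1.33.
So the original price was €2,184.67 ÷ 1.33 ≈ €1,642.61.

€1,642.61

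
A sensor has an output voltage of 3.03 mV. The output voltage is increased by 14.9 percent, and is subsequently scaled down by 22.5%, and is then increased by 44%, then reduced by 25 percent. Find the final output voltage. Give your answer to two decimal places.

Each change multiplies by a factor: 1.149 × 0.775 × 1.44 × 0.75 = 0.961713.
3.03 × 0.961713 = 2.91399039 ≈ 2.91.

2.91 mV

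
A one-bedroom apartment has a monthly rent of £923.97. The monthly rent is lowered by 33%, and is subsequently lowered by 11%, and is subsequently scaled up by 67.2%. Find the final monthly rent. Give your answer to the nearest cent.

£921.21

Apply the 33% decrease: £923.97 × 0.67 = £619.0599.
After the 11% decrease: £619.0599 × 0.89 = £550.963311.
67.2% increase: £550.963311 × 1.672 = £921.210655992 ≈ £921.21.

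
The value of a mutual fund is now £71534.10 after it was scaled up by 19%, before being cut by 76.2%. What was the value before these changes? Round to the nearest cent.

The overall multiplier applied was 1.19 × 0.238 = 0.28322.
So the original value was £71534.10 ÷ 0.28322 ≈ £252574.32.

£252574.32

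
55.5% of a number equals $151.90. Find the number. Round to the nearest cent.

$151.90 ÷ 0.555 ≈ $273.69.

$273.69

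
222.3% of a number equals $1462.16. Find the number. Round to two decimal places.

$1462.16 ÷ 2.223 ≈ $657.74.

$657.74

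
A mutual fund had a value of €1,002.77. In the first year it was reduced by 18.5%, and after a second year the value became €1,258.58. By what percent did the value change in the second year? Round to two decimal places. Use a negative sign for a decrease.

After the first year: €1,002.77 × 0.815 = €817.25755.
Second-year multiplier: €1,258.58 ÷ €817.25755 ≈ 1.540004.
That is a change of 54.00%.

54.00%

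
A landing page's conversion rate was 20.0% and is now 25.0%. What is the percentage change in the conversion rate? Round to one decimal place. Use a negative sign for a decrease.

25.0%

The change is 25.0 − 20.0 = 5.0 percentage points.
Relative to the original 20.0%, that is 5.0 ÷ 20.0 = 25.0%.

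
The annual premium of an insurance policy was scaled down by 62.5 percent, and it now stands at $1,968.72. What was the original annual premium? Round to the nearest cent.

$5,249.92

The overall multiplier applied was 0.375.
So the original annual premium was $1,968.72 ÷ 0.375 = $5,249.92.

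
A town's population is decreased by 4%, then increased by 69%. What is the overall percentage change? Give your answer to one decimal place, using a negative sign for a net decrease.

A 4% decrease multiplies by 0.96.
Then a 69% increase: 0.96 × 1.69 = 1.6224.
Overall factor 1.6224, i.e. 62.2%.

62.2%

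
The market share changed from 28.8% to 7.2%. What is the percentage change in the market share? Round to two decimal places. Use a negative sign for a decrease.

The change is 7.2 − 28.8 = -21.6 percentage points.
Relative to the original 28.8%, that is -21.6 ÷ 28.8 = -75.00%.

-75.00%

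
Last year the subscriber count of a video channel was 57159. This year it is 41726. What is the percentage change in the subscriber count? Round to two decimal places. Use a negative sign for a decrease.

Change: 41726 − 57159 = -15433.
Relative to the original: -15433 ÷ 57159 ≈ -27.00%.

-27.00%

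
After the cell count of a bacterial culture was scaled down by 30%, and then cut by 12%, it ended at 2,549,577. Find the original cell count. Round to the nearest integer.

4,138,924

Undoing the 12% decrease: 2,549,577 ÷ 0.88 ≈ 2897246.590909.
Undoing the 30% decrease: 2897246.590909 ÷ 0.7 ≈ 4,138,924.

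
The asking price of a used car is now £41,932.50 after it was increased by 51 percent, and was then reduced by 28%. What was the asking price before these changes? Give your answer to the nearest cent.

£38,569.26

Undoing the 28% decrease: £41,932.50 ÷ 0.72 ≈ £58239.583333.
Undoing the 51% increase: £58239.583333 ÷ 1.51 ≈ £38,569.26.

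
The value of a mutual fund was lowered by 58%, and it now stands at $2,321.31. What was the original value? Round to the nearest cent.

The overall multiplier applied was 0.42.
So the original value was $2,321.31 ÷ 0.42 ≈ $5,526.93.

$5,526.93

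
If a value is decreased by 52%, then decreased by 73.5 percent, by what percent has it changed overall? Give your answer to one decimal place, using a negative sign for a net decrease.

A 52% decrease multiplies by 0.48.
Then a 73.5% decrease: 0.48 × 0.265 = 0.1272.
Overall factor 0.1272, i.e. -87.3%.

-87.3%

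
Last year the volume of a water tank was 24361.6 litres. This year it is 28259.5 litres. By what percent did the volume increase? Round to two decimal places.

Change: 28259.5 − 24361.6 = 3897.9.
Relative to the original: 3897.9 ÷ 24361.6 ≈ 16.00%.
So the volume increased by 16.00%.

16.00%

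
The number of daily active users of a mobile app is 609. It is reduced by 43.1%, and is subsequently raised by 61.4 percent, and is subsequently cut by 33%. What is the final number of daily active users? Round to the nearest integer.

375

Each change multiplies by a factor: 0.569 × 1.614 × 0.67 = 0.61530522.
609 × 0.61530522 = 374.72087898 ≈ 375.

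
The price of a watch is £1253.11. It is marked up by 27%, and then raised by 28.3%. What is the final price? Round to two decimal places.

27% increase: £1253.11 × 1.27 = £1591.4497.
Apply the 28.3% increase: £1591.4497 × 1.283 = £2041.8299651 ≈ £2041.83.

£2041.83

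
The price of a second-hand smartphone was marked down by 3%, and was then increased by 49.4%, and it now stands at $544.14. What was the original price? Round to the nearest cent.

The overall multiplier applied was 0.97 × 1.494 = 1.44918.
So the original price was $544.14 ÷ 1.44918 ≈ $375.48.

$375.48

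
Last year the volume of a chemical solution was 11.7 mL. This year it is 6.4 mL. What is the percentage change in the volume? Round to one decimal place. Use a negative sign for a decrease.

-45.3%

Change: 6.4 − 11.7 = -5.3.
Relative to the original: -5.3 ÷ 11.7 ≈ -45.3%.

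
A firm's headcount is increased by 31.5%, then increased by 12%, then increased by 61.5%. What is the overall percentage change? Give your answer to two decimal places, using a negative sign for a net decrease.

A 31.5% increase multiplies by 1.315.
Then a 12% increase: 1.315 × 1.12 = 1.4728.
Then a 61.5% increase: 1.4728 × 1.615 = 2.378572.
Overall factor 2.378572, i.e. 137.86%.

137.86%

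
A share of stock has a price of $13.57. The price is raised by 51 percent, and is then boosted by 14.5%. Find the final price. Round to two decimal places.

$23.46

After the 51% increase: $13.57 × 1.51 = $20.4907.
Apply the 14.5% increase: $20.4907 × 1.145 = $23.4618515 ≈ $23.46.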